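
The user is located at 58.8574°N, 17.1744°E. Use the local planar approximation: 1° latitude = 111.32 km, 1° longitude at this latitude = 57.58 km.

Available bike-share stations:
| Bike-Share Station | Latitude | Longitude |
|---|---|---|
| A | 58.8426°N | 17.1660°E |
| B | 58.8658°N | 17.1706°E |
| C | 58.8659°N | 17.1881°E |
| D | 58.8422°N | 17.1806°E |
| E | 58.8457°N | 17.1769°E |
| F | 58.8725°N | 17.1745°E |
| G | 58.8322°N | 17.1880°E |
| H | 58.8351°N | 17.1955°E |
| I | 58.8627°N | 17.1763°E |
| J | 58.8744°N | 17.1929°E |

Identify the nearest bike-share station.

Distances from 58.8574°N, 17.1744°E:
A: 1.7171 km
B: 0.9603 km
C: 1.2319 km
D: 1.7293 km
E: 1.3104 km
F: 1.6809 km
G: 2.9125 km
H: 2.7638 km
I: 0.6001 km
J: 2.1716 km
Minimum: I at 0.6001 km.

I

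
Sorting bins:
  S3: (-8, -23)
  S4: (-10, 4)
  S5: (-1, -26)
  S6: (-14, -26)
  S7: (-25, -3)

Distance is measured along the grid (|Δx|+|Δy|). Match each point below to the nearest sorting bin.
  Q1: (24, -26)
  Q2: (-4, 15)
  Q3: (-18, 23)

Q1→S5; Q2→S4; Q3→S4

Q1 at (24, -26):
  S3: |-32| + |3| = 32 + 3 = 35
  S4: |-34| + |30| = 34 + 30 = 64
  S5: |-25| + |0| = 25 + 0 = 25
  S6: |-38| + |0| = 38 + 0 = 38
  S7: |-49| + |23| = 49 + 23 = 72
  → nearest: S5 (25)
Q2 at (-4, 15):
  S3: |-4| + |-38| = 4 + 38 = 42
  S4: |-6| + |-11| = 6 + 11 = 17
  S5: |3| + |-41| = 3 + 41 = 44
  S6: |-10| + |-41| = 10 + 41 = 51
  S7: |-21| + |-18| = 21 + 18 = 39
  → nearest: S4 (17)
Q3 at (-18, 23):
  S3: |10| + |-46| = 10 + 46 = 56
  S4: |8| + |-19| = 8 + 19 = 27
  S5: |17| + |-49| = 17 + 49 = 66
  S6: |4| + |-49| = 4 + 49 = 53
  S7: |-7| + |-26| = 7 + 26 = 33
  → nearest: S4 (27)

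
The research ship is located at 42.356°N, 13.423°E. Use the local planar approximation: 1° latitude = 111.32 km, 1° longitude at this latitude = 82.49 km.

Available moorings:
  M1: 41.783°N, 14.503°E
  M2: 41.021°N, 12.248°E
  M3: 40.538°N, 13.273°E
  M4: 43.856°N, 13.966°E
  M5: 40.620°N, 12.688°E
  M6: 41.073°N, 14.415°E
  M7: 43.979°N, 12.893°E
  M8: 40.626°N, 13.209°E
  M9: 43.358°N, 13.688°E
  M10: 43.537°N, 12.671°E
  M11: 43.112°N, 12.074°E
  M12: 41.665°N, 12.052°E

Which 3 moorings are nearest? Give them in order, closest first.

M1, M9, M12

Distances from 42.356°N, 13.423°E:
M1: √((-0.573·111.32)² + (1.080·82.49)²) = √(4068.69972 + 7936.88556) = 109.570 km
M2: √((-1.335·111.32)² + (-1.175·82.49)²) = √(22085.58599 + 9394.60101) = 177.427 km
M3: √((-1.818·111.32)² + (-0.150·82.49)²) = √(40957.56726 + 153.10350) = 202.758 km
M4: √((1.500·111.32)² + (0.543·82.49)²) = √(27882.32040 + 2006.32953) = 172.883 km
M5: √((-1.736·111.32)² + (-0.735·82.49)²) = √(37346.14998 + 3676.01509) = 202.539 km
M6: √((-1.283·111.32)² + (0.992·82.49)²) = √(20398.56929 + 6696.16199) = 164.605 km
M7: √((1.623·111.32)² + (-0.530·82.49)²) = √(32642.50167 + 1911.41217) = 185.887 km
M8: √((-1.730·111.32)² + (-0.214·82.49)²) = √(37088.44299 + 311.62347) = 193.391 km
M9: √((1.002·111.32)² + (0.265·82.49)²) = √(12441.76054 + 477.85304) = 113.664 km
M10: √((1.181·111.32)² + (-0.752·82.49)²) = √(17284.07693 + 3848.02857) = 145.369 km
M11: √((0.756·111.32)² + (-1.349·82.49)²) = √(7082.55550 + 12383.01807) = 139.519 km
M12: √((-0.691·111.32)² + (-1.371·82.49)²) = √(5917.01255 + 12790.20534) = 136.774 km
Sorted: M1 (109.570 km) < M9 (113.664 km) < M12 (136.774 km) < M11 (139.519 km) < M10 (145.369 km) < …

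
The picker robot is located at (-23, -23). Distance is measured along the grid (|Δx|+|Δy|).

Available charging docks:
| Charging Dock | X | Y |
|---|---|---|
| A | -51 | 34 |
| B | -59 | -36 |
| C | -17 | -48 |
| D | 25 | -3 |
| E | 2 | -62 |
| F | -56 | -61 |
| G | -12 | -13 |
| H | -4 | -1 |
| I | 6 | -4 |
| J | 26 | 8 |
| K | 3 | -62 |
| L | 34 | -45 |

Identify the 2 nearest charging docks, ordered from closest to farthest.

G, C

Distances from (-23, -23):
A: |-28| + |57| = 28 + 57 = 85
B: |-36| + |-13| = 36 + 13 = 49
C: |6| + |-25| = 6 + 25 = 31
D: |48| + |20| = 48 + 20 = 68
E: |25| + |-39| = 25 + 39 = 64
F: |-33| + |-38| = 33 + 38 = 71
G: |11| + |10| = 11 + 10 = 21
H: |19| + |22| = 19 + 22 = 41
I: |29| + |19| = 29 + 19 = 48
J: |49| + |31| = 49 + 31 = 80
K: |26| + |-39| = 26 + 39 = 65
L: |57| + |-22| = 57 + 22 = 79
Sorted: G (21) < C (31) < H (41) < I (48) < …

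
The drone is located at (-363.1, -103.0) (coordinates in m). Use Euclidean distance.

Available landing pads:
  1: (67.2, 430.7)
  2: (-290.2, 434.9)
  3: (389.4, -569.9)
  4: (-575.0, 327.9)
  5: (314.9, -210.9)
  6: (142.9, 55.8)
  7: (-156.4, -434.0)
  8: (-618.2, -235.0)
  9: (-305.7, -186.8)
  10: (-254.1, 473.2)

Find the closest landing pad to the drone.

Distances from (-363.1, -103.0):
1: √((430.3)² + (533.7)²) = √(185158.090 + 284835.690) = 685.6 m
2: √((72.9)² + (537.9)²) = √(5314.410 + 289336.410) = 542.8 m
3: √((752.5)² + (-466.9)²) = √(566256.250 + 217995.610) = 885.6 m
4: √((-211.9)² + (430.9)²) = √(44901.610 + 185674.810) = 480.2 m
5: √((678.0)² + (-107.9)²) = √(459684.000 + 11642.410) = 686.5 m
6: √((506.0)² + (158.8)²) = √(256036.000 + 25217.440) = 530.3 m
7: √((206.7)² + (-331.0)²) = √(42724.890 + 109561.000) = 390.2 m
8: √((-255.1)² + (-132.0)²) = √(65076.010 + 17424.000) = 287.2 m
9: √((57.4)² + (-83.8)²) = √(3294.760 + 7022.440) = 101.6 m
10: √((109.0)² + (576.2)²) = √(11881.000 + 332006.440) = 586.4 m
Minimum: 9 at 101.6 m.

9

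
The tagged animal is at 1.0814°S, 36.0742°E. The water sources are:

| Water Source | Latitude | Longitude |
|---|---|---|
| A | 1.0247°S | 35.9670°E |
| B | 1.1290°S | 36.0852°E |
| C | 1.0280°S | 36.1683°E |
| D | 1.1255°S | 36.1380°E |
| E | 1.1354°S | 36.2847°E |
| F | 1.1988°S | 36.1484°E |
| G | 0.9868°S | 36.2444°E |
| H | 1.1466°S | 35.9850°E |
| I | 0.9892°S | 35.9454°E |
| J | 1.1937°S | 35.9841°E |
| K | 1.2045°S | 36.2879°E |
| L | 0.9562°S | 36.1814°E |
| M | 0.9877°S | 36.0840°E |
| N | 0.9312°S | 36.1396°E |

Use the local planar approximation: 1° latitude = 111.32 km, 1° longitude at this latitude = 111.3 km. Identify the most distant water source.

Distances from 1.0814°S, 36.0742°E:
A: √((0.0567·111.32)² + (-0.1072·111.3)²) = √(39.839375 + 142.357351) = 13.4980 km
B: √((-0.0476·111.32)² + (0.0110·111.3)²) = √(28.077621 + 1.498910) = 5.4384 km
C: √((0.0534·111.32)² + (0.0941·111.3)²) = √(35.336938 + 109.690641) = 12.0427 km
D: √((-0.0441·111.32)² + (0.0638·111.3)²) = √(24.100362 + 50.423349) = 8.6327 km
E: √((-0.0540·111.32)² + (0.2105·111.3)²) = √(36.135487 + 548.901641) = 24.1875 km
F: √((-0.1174·111.32)² + (0.0742·111.3)²) = √(170.797925 + 68.202162) = 15.4596 km
G: √((0.0946·111.32)² + (0.1702·111.3)²) = √(110.899265 + 358.847099) = 21.6736 km
H: √((-0.0652·111.32)² + (-0.0892·111.3)²) = √(52.679493 + 98.564390) = 12.2981 km
I: √((0.0922·111.32)² + (-0.1288·111.3)²) = √(105.343620 + 205.504840) = 17.6309 km
J: √((-0.1123·111.32)² + (-0.0901·111.3)²) = √(156.280902 + 100.563391) = 16.0264 km
K: √((-0.1231·111.32)² + (0.2137·111.3)²) = √(187.785693 + 565.717187) = 27.4500 km
L: √((0.1252·111.32)² + (0.1072·111.3)²) = √(194.247328 + 142.357351) = 18.3468 km
M: √((0.0937·111.32)² + (0.0098·111.3)²) = √(108.799169 + 1.189714) = 10.4876 km
N: √((0.1502·111.32)² + (0.0654·111.3)²) = √(279.567228 + 52.984132) = 18.2360 km
Maximum: K at 27.4500 km.

K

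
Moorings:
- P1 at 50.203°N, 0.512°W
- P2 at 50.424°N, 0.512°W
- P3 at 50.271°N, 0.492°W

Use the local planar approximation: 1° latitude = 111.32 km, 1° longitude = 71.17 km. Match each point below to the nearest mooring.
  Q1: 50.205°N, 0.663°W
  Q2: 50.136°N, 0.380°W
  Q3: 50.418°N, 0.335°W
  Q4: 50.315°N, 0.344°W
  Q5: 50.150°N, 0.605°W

Q1→P1; Q2→P1; Q3→P2; Q4→P3; Q5→P1

Q1 at 50.205°N, 0.663°W:
  P1: 10.749 km
  P2: 26.643 km
  P3: 14.216 km
  → nearest: P1 (10.749 km)
Q2 at 50.136°N, 0.380°W:
  P1: 11.995 km
  P2: 33.408 km
  P3: 17.011 km
  → nearest: P1 (11.995 km)
Q3 at 50.418°N, 0.335°W:
  P1: 27.047 km
  P2: 12.615 km
  P3: 19.815 km
  → nearest: P2 (12.615 km)
Q4 at 50.315°N, 0.344°W:
  P1: 17.274 km
  P2: 17.035 km
  P3: 11.616 km
  → nearest: P3 (11.616 km)
Q5 at 50.150°N, 0.605°W:
  P1: 8.867 km
  P2: 31.212 km
  P3: 15.688 km
  → nearest: P1 (8.867 km)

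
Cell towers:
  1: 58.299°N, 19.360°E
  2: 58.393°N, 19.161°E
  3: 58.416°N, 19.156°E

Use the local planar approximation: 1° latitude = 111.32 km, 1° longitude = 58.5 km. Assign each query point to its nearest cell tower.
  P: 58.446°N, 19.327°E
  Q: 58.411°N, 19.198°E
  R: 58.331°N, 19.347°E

P at 58.446°N, 19.327°E:
  1: 16.478 km
  2: 11.363 km
  3: 10.546 km
  → nearest: 3 (10.546 km)
Q at 58.411°N, 19.198°E:
  1: 15.661 km
  2: 2.950 km
  3: 2.519 km
  → nearest: 3 (2.519 km)
R at 58.331°N, 19.347°E:
  1: 3.643 km
  2: 12.885 km
  3: 14.642 km
  → nearest: 1 (3.643 km)

P→3; Q→3; R→1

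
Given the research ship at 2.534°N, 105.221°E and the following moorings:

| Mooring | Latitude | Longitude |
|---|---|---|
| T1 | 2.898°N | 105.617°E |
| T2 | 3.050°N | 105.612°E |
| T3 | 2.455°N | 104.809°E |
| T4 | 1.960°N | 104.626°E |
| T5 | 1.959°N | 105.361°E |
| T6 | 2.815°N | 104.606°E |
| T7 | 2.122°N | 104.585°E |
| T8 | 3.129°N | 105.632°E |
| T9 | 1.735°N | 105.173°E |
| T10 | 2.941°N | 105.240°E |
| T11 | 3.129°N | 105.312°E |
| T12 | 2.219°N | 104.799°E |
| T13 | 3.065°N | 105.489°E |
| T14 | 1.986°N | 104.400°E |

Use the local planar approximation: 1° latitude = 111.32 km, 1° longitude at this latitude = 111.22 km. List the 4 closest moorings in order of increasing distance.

T10, T3, T12, T1

Distances from 2.534°N, 105.221°E:
T1: 59.847 km
T2: 72.046 km
T3: 46.659 km
T4: 91.990 km
T5: 65.876 km
T6: 75.214 km
T7: 84.303 km
T8: 80.478 km
T9: 89.105 km
T10: 45.356 km
T11: 67.004 km
T12: 58.587 km
T13: 66.201 km
T14: 109.814 km
Sorted: T10 (45.356 km) < T3 (46.659 km) < T12 (58.587 km) < T1 (59.847 km) < T5 (65.876 km) < T13 (66.201 km) < …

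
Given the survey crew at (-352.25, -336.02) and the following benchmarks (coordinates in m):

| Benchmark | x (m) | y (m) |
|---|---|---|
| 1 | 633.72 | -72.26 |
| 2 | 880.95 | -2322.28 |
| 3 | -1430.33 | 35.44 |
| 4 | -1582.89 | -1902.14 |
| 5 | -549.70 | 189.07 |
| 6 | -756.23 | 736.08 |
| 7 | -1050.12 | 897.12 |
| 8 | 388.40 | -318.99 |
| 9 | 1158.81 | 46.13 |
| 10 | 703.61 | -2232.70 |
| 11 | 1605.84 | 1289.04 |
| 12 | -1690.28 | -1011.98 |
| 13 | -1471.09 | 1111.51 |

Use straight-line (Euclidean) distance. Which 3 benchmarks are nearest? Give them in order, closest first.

5, 8, 1

Distances from (-352.25, -336.02):
1: 1020.64 m
2: 2337.95 m
3: 1140.28 m
4: 1991.78 m
5: 560.99 m
6: 1145.69 m
7: 1416.92 m
8: 740.85 m
9: 1558.63 m
10: 2170.77 m
11: 2544.59 m
12: 1499.08 m
13: 1829.52 m
Sorted: 5 (560.99 m) < 8 (740.85 m) < 1 (1020.64 m) < 3 (1140.28 m) < 6 (1145.69 m) < …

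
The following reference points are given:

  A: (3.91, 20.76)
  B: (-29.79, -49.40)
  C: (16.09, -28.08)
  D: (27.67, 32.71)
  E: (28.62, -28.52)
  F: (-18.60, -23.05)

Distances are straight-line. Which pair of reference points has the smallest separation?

Pairwise distances:
C–E: √((12.53)² + (-0.44)²) = √(157.0009 + 0.1936) = 12.54
A–D: √((23.76)² + (11.95)²) = √(564.5376 + 142.8025) = 26.60
B–F: √((11.19)² + (26.35)²) = √(125.2161 + 694.3225) = 28.63
C–F: √((-34.69)² + (5.03)²) = √(1203.3961 + 25.3009) = 35.05
E–F: √((-47.22)² + (5.47)²) = √(2229.7284 + 29.9209) = 47.54
A–F: √((-22.51)² + (-43.81)²) = √(506.7001 + 1919.3161) = 49.25
A–C: √((12.18)² + (-48.84)²) = √(148.3524 + 2385.3456) = 50.34
B–C: √((45.88)² + (21.32)²) = √(2104.9744 + 454.5424) = 50.59
A–E: √((24.71)² + (-49.28)²) = √(610.5841 + 2428.5184) = 55.13
D–E: √((0.95)² + (-61.23)²) = √(0.9025 + 3749.1129) = 61.24
C–D: √((11.58)² + (60.79)²) = √(134.0964 + 3695.4241) = 61.88
B–E: √((58.41)² + (20.88)²) = √(3411.7281 + 435.9744) = 62.03
D–F: √((-46.27)² + (-55.76)²) = √(2140.9129 + 3109.1776) = 72.46
A–B: √((-33.70)² + (-70.16)²) = √(1135.6900 + 4922.4256) = 77.83
B–D: √((57.46)² + (82.11)²) = √(3301.6516 + 6742.0521) = 100.22
Closest pair: C–E at 12.54.

C and E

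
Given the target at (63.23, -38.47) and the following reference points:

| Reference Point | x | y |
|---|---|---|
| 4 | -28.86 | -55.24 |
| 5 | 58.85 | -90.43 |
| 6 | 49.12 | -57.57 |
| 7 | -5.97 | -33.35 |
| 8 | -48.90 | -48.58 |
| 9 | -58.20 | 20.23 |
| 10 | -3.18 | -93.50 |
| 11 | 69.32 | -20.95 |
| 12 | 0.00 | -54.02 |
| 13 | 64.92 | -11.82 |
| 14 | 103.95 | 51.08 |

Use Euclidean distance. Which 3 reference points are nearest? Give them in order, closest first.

Distances from (63.23, -38.47):
4: √((-92.09)² + (-16.77)²) = √(8480.5681 + 281.2329) = 93.60
5: √((-4.38)² + (-51.96)²) = √(19.1844 + 2699.8416) = 52.14
6: √((-14.11)² + (-19.10)²) = √(199.0921 + 364.8100) = 23.75
7: √((-69.20)² + (5.12)²) = √(4788.6400 + 26.2144) = 69.39
8: √((-112.13)² + (-10.11)²) = √(12573.1369 + 102.2121) = 112.58
9: √((-121.43)² + (58.70)²) = √(14745.2449 + 3445.6900) = 134.87
10: √((-66.41)² + (-55.03)²) = √(4410.2881 + 3028.3009) = 86.25
11: √((6.09)² + (17.52)²) = √(37.0881 + 306.9504) = 18.55
12: √((-63.23)² + (-15.55)²) = √(3998.0329 + 241.8025) = 65.11
13: √((1.69)² + (26.65)²) = √(2.8561 + 710.2225) = 26.70
14: √((40.72)² + (89.55)²) = √(1658.1184 + 8019.2025) = 98.37
Sorted: 11 (18.55) < 6 (23.75) < 13 (26.70) < 5 (52.14) < 12 (65.11) < …

11, 6, 13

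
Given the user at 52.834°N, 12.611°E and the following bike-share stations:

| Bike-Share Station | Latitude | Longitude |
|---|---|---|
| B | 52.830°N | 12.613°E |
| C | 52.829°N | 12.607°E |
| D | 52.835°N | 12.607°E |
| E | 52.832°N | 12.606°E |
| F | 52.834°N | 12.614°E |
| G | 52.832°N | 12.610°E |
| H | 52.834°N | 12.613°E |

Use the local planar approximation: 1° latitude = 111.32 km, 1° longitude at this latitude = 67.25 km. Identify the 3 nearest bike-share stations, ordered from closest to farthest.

Distances from 52.834°N, 12.611°E:
B: √((-0.004·111.32)² + (0.002·67.25)²) = √(0.19827 + 0.01809) = 0.465 km
C: √((-0.005·111.32)² + (-0.004·67.25)²) = √(0.30980 + 0.07236) = 0.618 km
D: √((0.001·111.32)² + (-0.004·67.25)²) = √(0.01239 + 0.07236) = 0.291 km
E: √((-0.002·111.32)² + (-0.005·67.25)²) = √(0.04957 + 0.11306) = 0.403 km
F: √((0.000·111.32)² + (0.003·67.25)²) = √(0.00000 + 0.04070) = 0.202 km
G: √((-0.002·111.32)² + (-0.001·67.25)²) = √(0.04957 + 0.00452) = 0.233 km
H: √((0.000·111.32)² + (0.002·67.25)²) = √(0.00000 + 0.01809) = 0.134 km
Sorted: H (0.134 km) < F (0.202 km) < G (0.233 km) < D (0.291 km) < E (0.403 km) < …

H, F, G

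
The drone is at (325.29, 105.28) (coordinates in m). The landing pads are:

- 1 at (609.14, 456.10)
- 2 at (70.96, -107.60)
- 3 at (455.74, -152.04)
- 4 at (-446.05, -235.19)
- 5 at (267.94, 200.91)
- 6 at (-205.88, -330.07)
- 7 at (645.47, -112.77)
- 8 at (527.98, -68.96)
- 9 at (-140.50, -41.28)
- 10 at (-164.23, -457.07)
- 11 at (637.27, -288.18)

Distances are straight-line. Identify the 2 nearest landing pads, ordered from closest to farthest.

5, 8

Distances from (325.29, 105.28):
1: √((283.85)² + (350.82)²) = √(80570.8225 + 123074.6724) = 451.27 m
2: √((-254.33)² + (-212.88)²) = √(64683.7489 + 45317.8944) = 331.66 m
3: √((130.45)² + (-257.32)²) = √(17017.2025 + 66213.5824) = 288.50 m
4: √((-771.34)² + (-340.47)²) = √(594965.3956 + 115919.8209) = 843.14 m
5: √((-57.35)² + (95.63)²) = √(3289.0225 + 9145.0969) = 111.51 m
6: √((-531.17)² + (-435.35)²) = √(282141.5689 + 189529.6225) = 686.78 m
7: √((320.18)² + (-218.05)²) = √(102515.2324 + 47545.8025) = 387.38 m
8: √((202.69)² + (-174.24)²) = √(41083.2361 + 30359.5776) = 267.29 m
9: √((-465.79)² + (-146.56)²) = √(216960.3241 + 21479.8336) = 488.30 m
10: √((-489.52)² + (-562.35)²) = √(239629.8304 + 316237.5225) = 745.57 m
11: √((311.98)² + (-393.46)²) = √(97331.5204 + 154810.7716) = 502.14 m
Sorted: 5 (111.51 m) < 8 (267.29 m) < 3 (288.50 m) < 2 (331.66 m) < …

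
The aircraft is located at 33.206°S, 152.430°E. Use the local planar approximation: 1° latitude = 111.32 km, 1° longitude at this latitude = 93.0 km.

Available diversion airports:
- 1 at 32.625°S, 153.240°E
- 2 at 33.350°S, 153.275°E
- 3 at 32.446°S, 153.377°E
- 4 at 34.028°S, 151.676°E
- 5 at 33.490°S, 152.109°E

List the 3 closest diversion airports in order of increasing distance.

5, 2, 1

Distances from 33.206°S, 152.430°E:
1: 99.286 km
2: 80.203 km
3: 122.124 km
4: 115.283 km
5: 43.482 km
Sorted: 5 (43.482 km) < 2 (80.203 km) < 1 (99.286 km) < 4 (115.283 km) < 3 (122.124 km)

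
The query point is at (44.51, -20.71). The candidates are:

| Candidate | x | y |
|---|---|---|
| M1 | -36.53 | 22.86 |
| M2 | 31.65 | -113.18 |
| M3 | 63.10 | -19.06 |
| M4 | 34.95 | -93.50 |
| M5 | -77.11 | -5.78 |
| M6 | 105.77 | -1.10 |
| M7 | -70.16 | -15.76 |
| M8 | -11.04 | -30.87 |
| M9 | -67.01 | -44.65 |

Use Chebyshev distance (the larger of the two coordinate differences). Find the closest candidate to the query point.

Distances from (44.51, -20.71):
M1: 81.04
M2: 92.47
M3: 18.59
M4: 72.79
M5: 121.62
M6: 61.26
M7: 114.67
M8: 55.55
M9: 111.52
Minimum: M3 at 18.59.

M3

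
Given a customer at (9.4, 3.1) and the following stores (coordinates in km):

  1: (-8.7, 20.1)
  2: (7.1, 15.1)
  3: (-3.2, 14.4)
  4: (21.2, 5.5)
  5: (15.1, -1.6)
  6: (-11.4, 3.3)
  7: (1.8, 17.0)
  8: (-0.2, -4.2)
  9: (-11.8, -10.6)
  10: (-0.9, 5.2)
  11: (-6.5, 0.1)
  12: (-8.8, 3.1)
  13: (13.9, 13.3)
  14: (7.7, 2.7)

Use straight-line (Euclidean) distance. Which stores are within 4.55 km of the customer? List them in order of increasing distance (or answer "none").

14

Distances from (9.4, 3.1):
1: √((-18.1)² + (17.0)²) = √(327.610 + 289.000) = 24.8 km
2: √((-2.3)² + (12.0)²) = √(5.290 + 144.000) = 12.2 km
3: √((-12.6)² + (11.3)²) = √(158.760 + 127.690) = 16.9 km
4: √((11.8)² + (2.4)²) = √(139.240 + 5.760) = 12.0 km
5: √((5.7)² + (-4.7)²) = √(32.490 + 22.090) = 7.4 km
6: √((-20.8)² + (0.2)²) = √(432.640 + 0.040) = 20.8 km
7: √((-7.6)² + (13.9)²) = √(57.760 + 193.210) = 15.8 km
8: √((-9.6)² + (-7.3)²) = √(92.160 + 53.290) = 12.1 km
9: √((-21.2)² + (-13.7)²) = √(449.440 + 187.690) = 25.2 km
10: √((-10.3)² + (2.1)²) = √(106.090 + 4.410) = 10.5 km
11: √((-15.9)² + (-3.0)²) = √(252.810 + 9.000) = 16.2 km
12: √((-18.2)² + (0.0)²) = √(331.240 + 0.000) = 18.2 km
13: √((4.5)² + (10.2)²) = √(20.250 + 104.040) = 11.1 km
14: √((-1.7)² + (-0.4)²) = √(2.890 + 0.160) = 1.7 km
Threshold 4.55 km: 14 (1.7 km) is within range.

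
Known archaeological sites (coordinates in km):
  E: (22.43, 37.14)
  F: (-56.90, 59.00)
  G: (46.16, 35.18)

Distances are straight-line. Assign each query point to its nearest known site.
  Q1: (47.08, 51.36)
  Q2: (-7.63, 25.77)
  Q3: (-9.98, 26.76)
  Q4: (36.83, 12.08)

Q1 at (47.08, 51.36):
  E: 28.46 km
  F: 104.26 km
  G: 16.21 km
  → nearest: G (16.21 km)
Q2 at (-7.63, 25.77):
  E: 32.14 km
  F: 59.43 km
  G: 54.61 km
  → nearest: E (32.14 km)
Q3 at (-9.98, 26.76):
  E: 34.03 km
  F: 56.93 km
  G: 56.77 km
  → nearest: E (34.03 km)
Q4 at (36.83, 12.08):
  E: 28.90 km
  F: 104.82 km
  G: 24.91 km
  → nearest: G (24.91 km)

Q1→G; Q2→E; Q3→E; Q4→G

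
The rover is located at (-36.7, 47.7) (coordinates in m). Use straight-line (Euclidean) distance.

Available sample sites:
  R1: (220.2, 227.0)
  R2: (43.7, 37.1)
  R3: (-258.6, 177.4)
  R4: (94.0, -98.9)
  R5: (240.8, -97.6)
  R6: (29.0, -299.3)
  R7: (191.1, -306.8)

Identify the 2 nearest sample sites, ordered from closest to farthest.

Distances from (-36.7, 47.7):
R1: 313.3 m
R2: 81.1 m
R3: 257.0 m
R4: 196.4 m
R5: 313.2 m
R6: 353.2 m
R7: 421.4 m
Sorted: R2 (81.1 m) < R4 (196.4 m) < R3 (257.0 m) < R5 (313.2 m) < …

R2, R4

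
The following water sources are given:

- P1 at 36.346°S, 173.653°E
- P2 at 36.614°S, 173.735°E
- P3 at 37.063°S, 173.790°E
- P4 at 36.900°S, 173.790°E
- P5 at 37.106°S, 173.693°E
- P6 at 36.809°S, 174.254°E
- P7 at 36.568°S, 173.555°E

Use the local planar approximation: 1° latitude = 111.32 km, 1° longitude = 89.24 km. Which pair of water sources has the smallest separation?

Pairwise distances:
P1–P2: 30.718 km
P1–P3: 80.747 km
P1–P4: 62.871 km
P1–P5: 84.678 km
P1–P6: 74.384 km
P1–P7: 26.215 km
P2–P3: 50.223 km
P2–P4: 32.214 km
P2–P5: 54.898 km
P2–P6: 51.150 km
P2–P7: 16.860 km
P3–P4: 18.145 km
P3–P5: 9.892 km
P3–P6: 50.140 km
P3–P7: 58.959 km
P4–P5: 24.511 km
P4–P6: 42.628 km
P4–P7: 42.494 km
P5–P6: 59.996 km
P5–P7: 61.143 km
P6–P7: 67.903 km
Closest pair: P3–P5 at 9.892 km.

P3 and P5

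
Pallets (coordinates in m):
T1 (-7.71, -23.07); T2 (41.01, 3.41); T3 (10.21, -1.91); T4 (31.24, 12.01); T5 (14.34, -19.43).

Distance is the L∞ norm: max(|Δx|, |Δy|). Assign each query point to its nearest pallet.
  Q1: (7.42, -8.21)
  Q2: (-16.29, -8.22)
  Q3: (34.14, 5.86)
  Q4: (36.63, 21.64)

Q1→T3; Q2→T1; Q3→T4; Q4→T4

Q1 at (7.42, -8.21):
  T1: 15.13 m
  T2: 33.59 m
  T3: 6.30 m
  T4: 23.82 m
  T5: 11.22 m
  → nearest: T3 (6.30 m)
Q2 at (-16.29, -8.22):
  T1: 14.85 m
  T2: 57.30 m
  T3: 26.50 m
  T4: 47.53 m
  T5: 30.63 m
  → nearest: T1 (14.85 m)
Q3 at (34.14, 5.86):
  T1: 41.85 m
  T2: 6.87 m
  T3: 23.93 m
  T4: 6.15 m
  T5: 25.29 m
  → nearest: T4 (6.15 m)
Q4 at (36.63, 21.64):
  T1: 44.71 m
  T2: 18.23 m
  T3: 26.42 m
  T4: 9.63 m
  T5: 41.07 m
  → nearest: T4 (9.63 m)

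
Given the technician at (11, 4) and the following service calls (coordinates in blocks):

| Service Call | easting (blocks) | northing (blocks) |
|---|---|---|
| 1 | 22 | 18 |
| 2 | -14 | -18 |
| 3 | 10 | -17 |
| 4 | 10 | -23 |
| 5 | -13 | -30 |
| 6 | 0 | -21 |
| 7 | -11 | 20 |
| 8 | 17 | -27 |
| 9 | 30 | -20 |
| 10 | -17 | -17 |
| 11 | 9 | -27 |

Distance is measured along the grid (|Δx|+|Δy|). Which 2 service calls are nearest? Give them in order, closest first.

Distances from (11, 4):
1: 25 blocks
2: 47 blocks
3: 22 blocks
4: 28 blocks
5: 58 blocks
6: 36 blocks
7: 38 blocks
8: 37 blocks
9: 43 blocks
10: 49 blocks
11: 33 blocks
Sorted: 3 (22 blocks) < 1 (25 blocks) < 4 (28 blocks) < 11 (33 blocks) < …

3, 1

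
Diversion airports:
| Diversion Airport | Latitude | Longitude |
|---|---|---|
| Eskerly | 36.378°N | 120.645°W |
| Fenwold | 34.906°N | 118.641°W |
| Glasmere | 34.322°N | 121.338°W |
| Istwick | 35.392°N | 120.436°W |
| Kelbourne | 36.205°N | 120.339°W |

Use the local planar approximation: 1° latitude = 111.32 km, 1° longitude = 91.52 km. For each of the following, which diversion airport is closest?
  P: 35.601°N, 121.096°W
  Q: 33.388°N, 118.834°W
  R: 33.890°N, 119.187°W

P→Istwick; Q→Fenwold; R→Fenwold

P at 35.601°N, 121.096°W:
  Eskerly: √((0.777·111.32)² + (0.451·91.52)²) = √(7481.49574 + 1703.66855) = 95.839 km
  Fenwold: √((-0.695·111.32)² + (2.455·91.52)²) = √(5985.71458 + 50481.82138) = 237.629 km
  Glasmere: √((-1.279·111.32)² + (-0.242·91.52)²) = √(20271.57462 + 490.52682) = 144.091 km
  Istwick: √((-0.209·111.32)² + (0.660·91.52)²) = √(541.30117 + 3648.54657) = 64.729 km
  Kelbourne: √((0.604·111.32)² + (0.757·91.52)²) = √(4520.85182 + 4799.80708) = 96.544 km
  → nearest: Istwick (64.729 km)
Q at 33.388°N, 118.834°W:
  Eskerly: √((2.990·111.32)² + (-1.811·91.52)²) = √(110786.99227 + 27470.64923) = 371.830 km
  Fenwold: √((1.518·111.32)² + (0.193·91.52)²) = √(28555.51114 + 311.99429) = 169.904 km
  Glasmere: √((0.934·111.32)² + (-2.504·91.52)²) = √(10810.35978 + 52517.09222) = 251.649 km
  Istwick: √((2.004·111.32)² + (-1.602·91.52)²) = √(49767.04215 + 21495.96995) = 266.951 km
  Kelbourne: √((2.817·111.32)² + (-1.505·91.52)²) = √(98337.70970 + 18971.64645) = 342.505 km
  → nearest: Fenwold (169.904 km)
R at 33.890°N, 119.187°W:
  Eskerly: √((2.488·111.32)² + (-1.458·91.52)²) = √(76709.14592 + 17805.20880) = 307.432 km
  Fenwold: √((1.016·111.32)² + (0.546·91.52)²) = √(12791.86335 + 2496.99290) = 123.648 km
  Glasmere: √((0.432·111.32)² + (-2.151·91.52)²) = √(2312.67118 + 38753.67061) = 202.648 km
  Istwick: √((1.502·111.32)² + (-1.249·91.52)²) = √(27956.72282 + 13066.42860) = 202.542 km
  Kelbourne: √((2.315·111.32)² + (-1.152·91.52)²) = √(66412.27935 + 11115.70420) = 278.438 km
  → nearest: Fenwold (123.648 km)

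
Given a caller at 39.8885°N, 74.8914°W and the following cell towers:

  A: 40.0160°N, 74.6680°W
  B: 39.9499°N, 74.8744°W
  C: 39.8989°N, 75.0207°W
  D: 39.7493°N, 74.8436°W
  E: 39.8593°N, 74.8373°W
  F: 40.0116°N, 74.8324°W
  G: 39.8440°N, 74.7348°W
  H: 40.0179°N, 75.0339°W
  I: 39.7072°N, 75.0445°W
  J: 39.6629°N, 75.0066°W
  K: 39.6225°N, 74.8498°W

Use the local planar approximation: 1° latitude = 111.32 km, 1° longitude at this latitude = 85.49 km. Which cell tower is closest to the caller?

Distances from 39.8885°N, 74.8914°W:
A: √((0.1275·111.32)² + (0.2234·85.49)²) = √(201.449765 + 364.751404) = 23.7950 km
B: √((0.0614·111.32)² + (0.0170·85.49)²) = √(46.717881 + 2.112168) = 6.9879 km
C: √((0.0104·111.32)² + (-0.1293·85.49)²) = √(1.340334 + 122.187755) = 11.1143 km
D: √((-0.1392·111.32)² + (0.0478·85.49)²) = √(240.118082 + 16.698845) = 16.0255 km
E: √((-0.0292·111.32)² + (0.0541·85.49)²) = √(10.566036 + 21.390708) = 5.6530 km
F: √((0.1231·111.32)² + (0.0590·85.49)²) = √(187.785693 + 25.441028) = 14.6023 km
G: √((-0.0445·111.32)² + (0.1566·85.49)²) = √(24.539540 + 179.231422) = 14.2748 km
H: √((0.1294·111.32)² + (-0.1425·85.49)²) = √(207.498494 + 148.409042) = 18.8655 km
I: √((-0.1813·111.32)² + (-0.1531·85.49)²) = √(407.325879 + 171.309330) = 24.0548 km
J: √((-0.2256·111.32)² + (-0.1152·85.49)²) = √(630.702549 + 96.991928) = 26.9758 km
K: √((-0.2660·111.32)² + (0.0416·85.49)²) = √(876.818428 + 12.647867) = 29.8239 km
Minimum: E at 5.6530 km.

E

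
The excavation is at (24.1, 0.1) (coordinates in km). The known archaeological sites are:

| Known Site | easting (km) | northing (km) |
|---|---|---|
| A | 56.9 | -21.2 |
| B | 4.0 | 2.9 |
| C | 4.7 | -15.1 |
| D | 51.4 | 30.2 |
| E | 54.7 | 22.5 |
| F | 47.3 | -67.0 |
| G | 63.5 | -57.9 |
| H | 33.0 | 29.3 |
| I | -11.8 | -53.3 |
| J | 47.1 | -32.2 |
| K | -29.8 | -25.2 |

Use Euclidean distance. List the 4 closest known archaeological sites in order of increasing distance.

Distances from (24.1, 0.1):
A: 39.1 km
B: 20.3 km
C: 24.6 km
D: 40.6 km
E: 37.9 km
F: 71.0 km
G: 70.1 km
H: 30.5 km
I: 64.3 km
J: 39.7 km
K: 59.5 km
Sorted: B (20.3 km) < C (24.6 km) < H (30.5 km) < E (37.9 km) < A (39.1 km) < J (39.7 km) < …

B, C, H, E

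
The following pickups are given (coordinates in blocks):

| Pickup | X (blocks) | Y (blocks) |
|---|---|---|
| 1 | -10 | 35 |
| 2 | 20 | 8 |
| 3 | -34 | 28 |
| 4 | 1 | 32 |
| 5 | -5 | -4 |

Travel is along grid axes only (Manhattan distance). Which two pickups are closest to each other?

Pairwise distances:
1–2: |30| + |-27| = 30 + 27 = 57 blocks
1–3: |-24| + |-7| = 24 + 7 = 31 blocks
1–4: |11| + |-3| = 11 + 3 = 14 blocks
1–5: |5| + |-39| = 5 + 39 = 44 blocks
2–3: |-54| + |20| = 54 + 20 = 74 blocks
2–4: |-19| + |24| = 19 + 24 = 43 blocks
2–5: |-25| + |-12| = 25 + 12 = 37 blocks
3–4: |35| + |4| = 35 + 4 = 39 blocks
3–5: |29| + |-32| = 29 + 32 = 61 blocks
4–5: |-6| + |-36| = 6 + 36 = 42 blocks
Closest pair: 1–4 at 14 blocks.

1 and 4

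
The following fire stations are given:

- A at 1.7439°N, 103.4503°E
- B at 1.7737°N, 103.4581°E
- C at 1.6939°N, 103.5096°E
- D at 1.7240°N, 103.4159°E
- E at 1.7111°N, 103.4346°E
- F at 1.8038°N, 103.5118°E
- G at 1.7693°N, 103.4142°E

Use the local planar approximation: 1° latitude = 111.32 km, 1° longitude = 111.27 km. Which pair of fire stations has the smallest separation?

D and E

Pairwise distances:
D–E: √((-0.0129·111.32)² + (0.0187·111.27)²) = √(2.062176 + 4.329516) = 2.5282 km
A–B: √((0.0298·111.32)² + (0.0078·111.27)²) = √(11.004718 + 0.753261) = 3.4290 km
A–E: √((-0.0328·111.32)² + (-0.0157·111.27)²) = √(13.331962 + 3.051796) = 4.0477 km
A–D: √((-0.0199·111.32)² + (-0.0344·111.27)²) = √(4.907412 + 14.651195) = 4.4225 km
B–G: √((-0.0044·111.32)² + (-0.0439·111.27)²) = √(0.239912 + 23.860812) = 4.9092 km
A–G: √((0.0254·111.32)² + (-0.0361·111.27)²) = √(7.994915 + 16.135060) = 4.9122 km
D–G: √((0.0453·111.32)² + (-0.0017·111.27)²) = √(25.429791 + 0.035781) = 5.0463 km
B–F: √((0.0301·111.32)² + (0.0537·111.27)²) = √(11.227405 + 35.703003) = 6.8506 km
E–G: √((0.0582·111.32)² + (-0.0204·111.27)²) = √(41.975160 + 5.152482) = 6.8650 km
B–D: √((-0.0497·111.32)² + (-0.0422·111.27)²) = √(30.609707 + 22.048603) = 7.2566 km
B–E: √((-0.0626·111.32)² + (-0.0235·111.27)²) = √(48.561832 + 6.837414) = 7.4431 km
C–E: √((0.0172·111.32)² + (-0.0750·111.27)²) = √(3.666091 + 69.643198) = 8.5621 km
A–C: √((-0.0500·111.32)² + (0.0593·111.27)²) = √(30.980356 + 43.537708) = 8.6324 km
A–F: √((0.0599·111.32)² + (0.0615·111.27)²) = √(44.463131 + 46.828086) = 9.5546 km
B–C: √((-0.0798·111.32)² + (0.0515·111.27)²) = √(78.913658 + 32.837541) = 10.5712 km
C–D: √((0.0301·111.32)² + (-0.0937·111.27)²) = √(11.227405 + 108.701455) = 10.9512 km
F–G: √((-0.0345·111.32)² + (-0.0976·111.27)²) = √(14.749747 + 117.938557) = 11.5190 km
C–F: √((0.1099·111.32)² + (0.0022·111.27)²) = √(149.672420 + 0.059924) = 12.2365 km
E–F: √((0.0927·111.32)² + (0.0772·111.27)²) = √(106.489273 + 73.788856) = 13.4268 km
C–G: √((0.0754·111.32)² + (-0.0954·111.27)²) = √(70.451312 + 112.681579) = 13.5327 km
D–F: √((0.0798·111.32)² + (0.0959·111.27)²) = √(78.913658 + 113.865823) = 13.8845 km
Closest pair: D–E at 2.5282 km.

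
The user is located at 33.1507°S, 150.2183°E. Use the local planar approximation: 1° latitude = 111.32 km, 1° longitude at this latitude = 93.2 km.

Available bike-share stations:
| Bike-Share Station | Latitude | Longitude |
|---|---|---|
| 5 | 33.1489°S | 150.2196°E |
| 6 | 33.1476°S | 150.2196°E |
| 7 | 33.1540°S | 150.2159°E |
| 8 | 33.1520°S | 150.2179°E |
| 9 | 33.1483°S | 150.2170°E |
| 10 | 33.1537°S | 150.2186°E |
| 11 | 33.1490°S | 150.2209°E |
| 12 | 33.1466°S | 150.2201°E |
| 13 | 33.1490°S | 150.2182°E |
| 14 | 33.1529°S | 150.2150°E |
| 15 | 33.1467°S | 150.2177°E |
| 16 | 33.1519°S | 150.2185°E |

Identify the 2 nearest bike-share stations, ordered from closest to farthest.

Distances from 33.1507°S, 150.2183°E:
5: 0.2342 km
6: 0.3657 km
7: 0.4301 km
8: 0.1494 km
9: 0.2934 km
10: 0.3351 km
11: 0.3075 km
12: 0.4863 km
13: 0.1895 km
14: 0.3932 km
15: 0.4488 km
16: 0.1349 km
Sorted: 16 (0.1349 km) < 8 (0.1494 km) < 13 (0.1895 km) < 5 (0.2342 km) < …

16, 8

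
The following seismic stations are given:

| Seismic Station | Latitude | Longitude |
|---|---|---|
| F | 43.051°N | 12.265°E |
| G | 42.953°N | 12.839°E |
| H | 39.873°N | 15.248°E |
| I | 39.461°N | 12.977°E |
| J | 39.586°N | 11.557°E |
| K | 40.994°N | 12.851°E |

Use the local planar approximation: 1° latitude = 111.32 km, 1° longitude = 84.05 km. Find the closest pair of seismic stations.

F and G

Pairwise distances:
F–G: √((-0.098·111.32)² + (0.574·84.05)²) = √(119.01414 + 2327.55108) = 49.463 km
F–H: √((-3.178·111.32)² + (2.983·84.05)²) = √(125156.72232 + 62861.09506) = 433.610 km
F–I: √((-3.590·111.32)² + (0.712·84.05)²) = √(159711.17047 + 3581.25646) = 404.095 km
F–J: √((-3.465·111.32)² + (-0.708·84.05)²) = √(148782.84989 + 3541.13065) = 390.287 km
F–K: √((-2.057·111.32)² + (0.586·84.05)²) = √(52434.24014 + 2425.88756) = 234.222 km
G–H: √((-3.080·111.32)² + (2.409·84.05)²) = √(117556.81966 + 40996.71280) = 398.188 km
G–I: √((-3.492·111.32)² + (0.138·84.05)²) = √(151110.57752 + 134.53448) = 388.902 km
G–J: √((-3.367·111.32)² + (-1.282·84.05)²) = √(140485.86443 + 11610.51505) = 389.995 km
G–K: √((-1.959·111.32)² + (0.012·84.05)²) = √(47557.08944 + 1.01727) = 218.078 km
H–I: √((-0.412·111.32)² + (-2.271·84.05)²) = √(2103.49182 + 36434.23909) = 196.310 km
H–J: √((-0.287·111.32)² + (-3.691·84.05)²) = √(1020.72838 + 96241.75324) = 311.869 km
H–K: √((1.121·111.32)² + (-2.397·84.05)²) = √(15572.47422 + 40589.29458) = 236.985 km
I–J: √((0.125·111.32)² + (-1.420·84.05)²) = √(193.62722 + 14244.66120) = 120.159 km
I–K: √((1.533·111.32)² + (-0.126·84.05)²) = √(29122.63754 + 112.15445) = 170.982 km
J–K: √((1.408·111.32)² + (1.294·84.05)²) = √(24566.97619 + 11828.88986) = 190.777 km
Closest pair: F–G at 49.463 km.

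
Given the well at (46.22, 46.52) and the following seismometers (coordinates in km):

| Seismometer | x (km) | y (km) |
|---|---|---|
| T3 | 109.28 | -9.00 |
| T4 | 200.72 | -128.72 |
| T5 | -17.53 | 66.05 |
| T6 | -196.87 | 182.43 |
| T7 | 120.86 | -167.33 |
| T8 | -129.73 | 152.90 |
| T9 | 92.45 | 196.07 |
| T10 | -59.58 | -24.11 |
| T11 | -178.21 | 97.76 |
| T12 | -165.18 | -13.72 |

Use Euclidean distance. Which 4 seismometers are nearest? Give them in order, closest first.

Distances from (46.22, 46.52):
T3: √((63.06)² + (-55.52)²) = √(3976.5636 + 3082.4704) = 84.02 km
T4: √((154.50)² + (-175.24)²) = √(23870.2500 + 30709.0576) = 233.62 km
T5: √((-63.75)² + (19.53)²) = √(4064.0625 + 381.4209) = 66.67 km
T6: √((-243.09)² + (135.91)²) = √(59092.7481 + 18471.5281) = 278.50 km
T7: √((74.64)² + (-213.85)²) = √(5571.1296 + 45731.8225) = 226.50 km
T8: √((-175.95)² + (106.38)²) = √(30958.4025 + 11316.7044) = 205.61 km
T9: √((46.23)² + (149.55)²) = √(2137.2129 + 22365.2025) = 156.53 km
T10: √((-105.80)² + (-70.63)²) = √(11193.6400 + 4988.5969) = 127.21 km
T11: √((-224.43)² + (51.24)²) = √(50368.8249 + 2625.5376) = 230.21 km
T12: √((-211.40)² + (-60.24)²) = √(44689.9600 + 3628.8576) = 219.82 km
Sorted: T5 (66.67 km) < T3 (84.02 km) < T10 (127.21 km) < T9 (156.53 km) < T8 (205.61 km) < T12 (219.82 km) < …

T5, T3, T10, T9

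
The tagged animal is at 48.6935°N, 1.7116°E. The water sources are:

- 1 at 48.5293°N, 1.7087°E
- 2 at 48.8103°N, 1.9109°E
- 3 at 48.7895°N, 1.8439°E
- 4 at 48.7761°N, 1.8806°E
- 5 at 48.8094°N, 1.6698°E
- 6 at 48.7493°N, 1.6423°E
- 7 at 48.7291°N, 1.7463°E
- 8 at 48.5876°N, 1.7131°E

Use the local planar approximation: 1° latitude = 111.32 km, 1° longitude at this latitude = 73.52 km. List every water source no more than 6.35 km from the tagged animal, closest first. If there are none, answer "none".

7

Distances from 48.6935°N, 1.7116°E:
1: √((-0.1642·111.32)² + (-0.0029·73.52)²) = √(334.112482 + 0.045458) = 18.2800 km
2: √((0.1168·111.32)² + (0.1993·73.52)²) = √(169.056581 + 214.696811) = 19.5896 km
3: √((0.0960·111.32)² + (0.1323·73.52)²) = √(114.205984 + 94.608615) = 14.4504 km
4: √((0.0826·111.32)² + (0.1690·73.52)²) = √(84.548613 + 154.377643) = 15.4572 km
5: √((0.1159·111.32)² + (-0.0418·73.52)²) = √(166.461294 + 9.444165) = 13.2629 km
6: √((0.0558·111.32)² + (-0.0693·73.52)²) = √(38.584670 + 25.958373) = 8.0339 km
7: √((0.0356·111.32)² + (0.0347·73.52)²) = √(15.705306 + 6.508336) = 4.7131 km
8: √((-0.1059·111.32)² + (0.0015·73.52)²) = √(138.975523 + 0.012162) = 11.7893 km
Threshold 6.35 km: 7 (4.7131 km) is within range.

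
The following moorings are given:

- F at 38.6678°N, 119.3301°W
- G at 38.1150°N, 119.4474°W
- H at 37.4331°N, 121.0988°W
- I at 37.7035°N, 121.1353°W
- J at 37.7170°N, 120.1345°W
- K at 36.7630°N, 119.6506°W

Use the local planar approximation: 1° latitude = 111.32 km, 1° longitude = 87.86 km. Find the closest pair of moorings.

Pairwise distances:
H–I: √((0.2704·111.32)² + (-0.0365·87.86)²) = √(906.065866 + 10.284143) = 30.2713 km
F–G: √((-0.5528·111.32)² + (-0.1173·87.86)²) = √(3786.888029 + 106.213183) = 62.3947 km
G–J: √((-0.3980·111.32)² + (-0.6871·87.86)²) = √(1962.964925 + 3644.368590) = 74.8821 km
I–J: √((0.0135·111.32)² + (1.0008·87.86)²) = √(2.258468 + 7731.735548) = 87.9431 km
H–J: √((0.2839·111.32)² + (0.9643·87.86)²) = √(998.796888 + 7178.054169) = 90.4259 km
J–K: √((-0.9540·111.32)² + (0.4839·87.86)²) = √(11278.287073 + 1807.563829) = 114.3934 km
F–J: √((-0.9508·111.32)² + (-0.8044·87.86)²) = √(11202.752503 + 4994.896824) = 127.2700 km
H–K: √((-0.6701·111.32)² + (1.4482·87.86)²) = √(5564.493394 + 16189.725458) = 147.4931 km
G–K: √((-1.3520·111.32)² + (-0.2032·87.86)²) = √(22651.646662 + 318.735036) = 151.5598 km
G–I: √((-0.4115·111.32)² + (-1.6879·87.86)²) = √(2098.389355 + 21992.561962) = 155.2126 km
G–H: √((-0.6819·111.32)² + (-1.6514·87.86)²) = √(5762.192677 + 21051.689625) = 163.7494 km
I–K: √((-0.9405·111.32)² + (1.4847·87.86)²) = √(10961.348737 + 17016.091606) = 167.2646 km
F–I: √((-0.9643·111.32)² + (-1.8052·87.86)²) = √(11523.137094 + 25155.505422) = 191.5167 km
F–H: √((-1.2347·111.32)² + (-1.7687·87.86)²) = √(18891.623930 + 24148.532810) = 207.4612 km
F–K: √((-1.9048·111.32)² + (-0.3205·87.86)²) = √(44961.952256 + 792.936602) = 213.9039 km
Closest pair: H–I at 30.2713 km.

H and I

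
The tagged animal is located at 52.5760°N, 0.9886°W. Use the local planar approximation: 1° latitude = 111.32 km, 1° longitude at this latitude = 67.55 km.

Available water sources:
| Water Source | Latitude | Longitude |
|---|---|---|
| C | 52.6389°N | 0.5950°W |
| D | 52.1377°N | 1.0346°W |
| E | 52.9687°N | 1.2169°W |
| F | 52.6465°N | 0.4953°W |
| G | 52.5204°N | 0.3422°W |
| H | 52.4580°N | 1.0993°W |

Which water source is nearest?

H

Distances from 52.5760°N, 0.9886°W:
C: √((0.0629·111.32)² + (0.3936·67.55)²) = √(49.028396 + 706.904728) = 27.4942 km
D: √((-0.4383·111.32)² + (-0.0460·67.55)²) = √(2380.615937 + 9.655313) = 48.8904 km
E: √((0.3927·111.32)² + (-0.2283·67.55)²) = √(1911.033050 + 237.827751) = 46.3558 km
F: √((0.0705·111.32)² + (0.4933·67.55)²) = √(61.592046 + 1110.383341) = 34.2341 km
G: √((-0.0556·111.32)² + (0.6464·67.55)²) = √(38.308573 + 1906.572841) = 44.1008 km
H: √((-0.1180·111.32)² + (-0.1107·67.55)²) = √(172.548191 + 55.917269) = 15.1151 km
Minimum: H at 15.1151 km.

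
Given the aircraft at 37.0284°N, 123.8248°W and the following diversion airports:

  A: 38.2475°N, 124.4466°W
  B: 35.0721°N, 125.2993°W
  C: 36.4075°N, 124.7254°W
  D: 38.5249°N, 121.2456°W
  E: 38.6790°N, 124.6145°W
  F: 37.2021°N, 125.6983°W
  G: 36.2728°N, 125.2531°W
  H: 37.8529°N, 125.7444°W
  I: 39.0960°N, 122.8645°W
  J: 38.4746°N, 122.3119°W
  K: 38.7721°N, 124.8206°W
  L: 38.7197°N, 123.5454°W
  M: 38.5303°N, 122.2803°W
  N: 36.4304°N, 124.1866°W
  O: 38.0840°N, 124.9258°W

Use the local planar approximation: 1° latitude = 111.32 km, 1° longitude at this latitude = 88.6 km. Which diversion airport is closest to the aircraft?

N

Distances from 37.0284°N, 123.8248°W:
A: √((1.2191·111.32)² + (-0.6218·88.6)²) = √(18417.261641 + 3035.071169) = 146.4661 km
B: √((-1.9563·111.32)² + (-1.4745·88.6)²) = √(47426.088259 + 17066.992496) = 253.9549 km
C: √((-0.6209·111.32)² + (-0.9006·88.6)²) = √(4777.379207 + 6366.948383) = 105.5667 km
D: √((1.4965·111.32)² + (2.5792·88.6)²) = √(27752.354709 + 52220.074133) = 282.7940 km
E: √((1.6506·111.32)² + (-0.7897·88.6)²) = √(33762.148587 + 4895.439861) = 196.6153 km
F: √((0.1737·111.32)² + (-1.8735·88.6)²) = √(373.891879 + 27553.377262) = 167.1145 km
G: √((-0.7556·111.32)² + (-1.4283·88.6)²) = √(7075.062714 + 16014.239385) = 151.9516 km
H: √((0.8245·111.32)² + (-1.9196·88.6)²) = √(8424.181502 + 28926.036261) = 193.2620 km
I: √((2.0676·111.32)² + (0.9603·88.6)²) = √(52976.034022 + 7239.045419) = 245.3876 km
J: √((1.4462·111.32)² + (1.5129·88.6)²) = √(25918.096929 + 17967.509764) = 209.4889 km
K: √((1.7437·111.32)² + (-0.9958·88.6)²) = √(37678.181204 + 7784.158809) = 213.2190 km
L: √((1.6913·111.32)² + (0.2794·88.6)²) = √(35447.669925 + 612.802103) = 189.8960 km
M: √((1.5019·111.32)² + (1.5445·88.6)²) = √(27953.000347 + 18725.924543) = 216.0531 km
N: √((-0.5980·111.32)² + (-0.3618·88.6)²) = √(4431.479691 + 1027.553798) = 73.8853 km
O: √((1.0556·111.32)² + (-1.1010·88.6)²) = √(13808.457208 + 9515.729362) = 152.7226 km
Minimum: N at 73.8853 km.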